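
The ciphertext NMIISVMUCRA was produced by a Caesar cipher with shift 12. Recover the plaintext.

N(13): 13−12=1 → B
M(12): 12−12=0 → A
I(8): 8−12=-4≡22 → W
I(8): 8−12=-4≡22 → W
S(18): 18−12=6 → G
V(21): 21−12=9 → J
M(12): 12−12=0 → A
U(20): 20−12=8 → I
C(2): 2−12=-10≡16 → Q
R(17): 17−12=5 → F
A(0): 0−12=-12≡14 → O

BAWWGJAIQFO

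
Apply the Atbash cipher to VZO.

V(21) → E(4)
Z(25) → A(0)
O(14) → L(11)

EAL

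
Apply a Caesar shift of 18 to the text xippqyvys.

x(23): 23+18=41≡15 → p
i(8): 8+18=26≡0 → a
p(15): 15+18=33≡7 → h
p(15): 15+18=33≡7 → h
q(16): 16+18=34≡8 → i
y(24): 24+18=42≡16 → q
v(21): 21+18=39≡13 → n
y(24): 24+18=42≡16 → q
s(18): 18+18=36≡10 → k

pahhiqnqk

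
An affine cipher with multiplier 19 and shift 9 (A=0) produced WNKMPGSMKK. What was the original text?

NSLHOTVHLL

The inverse of 19 mod 26 is 11, since 19·11=209≡1. Apply D(y)=11·(y−9) mod 26:
W(22): 11·(22−9)=143≡13 → N
N(13): 11·(13−9)=44≡18 → S
K(10): 11·(10−9)=11 → L
M(12): 11·(12−9)=33≡7 → H
P(15): 11·(15−9)=66≡14 → O
G(6): 11·(6−9)=-33≡19 → T
S(18): 11·(18−9)=99≡21 → V
M(12): 11·(12−9)=33≡7 → H
K(10): 11·(10−9)=11 → L
K(10): 11·(10−9)=11 → L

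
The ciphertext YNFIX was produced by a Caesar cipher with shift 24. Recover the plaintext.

APHKZ

Y(24): 24−24=0 → A
N(13): 13−24=-11≡15 → P
F(5): 5−24=-19≡7 → H
I(8): 8−24=-16≡10 → K
X(23): 23−24=-1≡25 → Z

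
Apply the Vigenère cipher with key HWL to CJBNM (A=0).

JFMUI

Repeat the key across the message: HWLHW
C(2)+H(7): 9 → J
J(9)+W(22): 31≡5 → F
B(1)+L(11): 12 → M
N(13)+H(7): 20 → U
M(12)+W(22): 34≡8 → I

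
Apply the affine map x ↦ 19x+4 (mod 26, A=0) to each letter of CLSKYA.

C(2): 19·2+4=42≡16 → Q
L(11): 19·11+4=213≡5 → F
S(18): 19·18+4=346≡8 → I
K(10): 19·10+4=194≡12 → M
Y(24): 19·24+4=460≡18 → S
A(0): 19·0+4=4 → E

QFIMSE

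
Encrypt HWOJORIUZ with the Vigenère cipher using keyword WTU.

DPIFHLENT

Repeat the key across the message: WTUWTUWTU
H(7)+W(22): 29≡3 → D
W(22)+T(19): 41≡15 → P
O(14)+U(20): 34≡8 → I
J(9)+W(22): 31≡5 → F
O(14)+T(19): 33≡7 → H
R(17)+U(20): 37≡11 → L
I(8)+W(22): 30≡4 → E
U(20)+T(19): 39≡13 → N
Z(25)+U(20): 45≡19 → T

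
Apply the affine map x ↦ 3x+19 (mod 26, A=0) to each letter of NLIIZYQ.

N(13): 3·13+19=58≡6 → G
L(11): 3·11+19=52≡0 → A
I(8): 3·8+19=43≡17 → R
I(8): 3·8+19=43≡17 → R
Z(25): 3·25+19=94≡16 → Q
Y(24): 3·24+19=91≡13 → N
Q(16): 3·16+19=67≡15 → P

GARRQNP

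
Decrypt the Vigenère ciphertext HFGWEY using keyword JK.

Repeat the key across the ciphertext: JKJKJK
H(7)−J(9): -2≡24 → Y
F(5)−K(10): -5≡21 → V
G(6)−J(9): -3≡23 → X
W(22)−K(10): 12 → M
E(4)−J(9): -5≡21 → V
Y(24)−K(10): 14 → O

YVXMVO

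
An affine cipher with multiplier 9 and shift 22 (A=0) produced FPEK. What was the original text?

The inverse of 9 mod 26 is 3, since 9·3=27≡1. Apply D(y)=3·(y−22) mod 26:
F(5): 3·(5−22)=-51≡1 → B
P(15): 3·(15−22)=-21≡5 → F
E(4): 3·(4−22)=-54≡24 → Y
K(10): 3·(10−22)=-36≡16 → Q

BFYQ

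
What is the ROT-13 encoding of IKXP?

I(8): 8+13=21 → V
K(10): 10+13=23 → X
X(23): 23+13=36≡10 → K
P(15): 15+13=28≡2 → C

VXKC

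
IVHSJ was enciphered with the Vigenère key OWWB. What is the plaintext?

UZLRV

Repeat the key across the ciphertext: OWWBO
I(8)−O(14): -6≡20 → U
V(21)−W(22): -1≡25 → Z
H(7)−W(22): -15≡11 → L
S(18)−B(1): 17 → R
J(9)−O(14): -5≡21 → V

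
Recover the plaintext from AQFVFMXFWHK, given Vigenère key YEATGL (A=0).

Repeat the key across the ciphertext: YEATGLYEATG
A(0)−Y(24): -24≡2 → C
Q(16)−E(4): 12 → M
F(5)−A(0): 5 → F
V(21)−T(19): 2 → C
F(5)−G(6): -1≡25 → Z
M(12)−L(11): 1 → B
X(23)−Y(24): -1≡25 → Z
F(5)−E(4): 1 → B
W(22)−A(0): 22 → W
H(7)−T(19): -12≡14 → O
K(10)−G(6): 4 → E

CMFCZBZBWOE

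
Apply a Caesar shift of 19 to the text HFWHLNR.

AYPAEGK

H(7): 7+19=26≡0 → A
F(5): 5+19=24 → Y
W(22): 22+19=41≡15 → P
H(7): 7+19=26≡0 → A
L(11): 11+19=30≡4 → E
N(13): 13+19=32≡6 → G
R(17): 17+19=36≡10 → K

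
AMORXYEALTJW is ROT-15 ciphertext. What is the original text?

A(0): 0−15=-15≡11 → L
M(12): 12−15=-3≡23 → X
O(14): 14−15=-1≡25 → Z
R(17): 17−15=2 → C
X(23): 23−15=8 → I
Y(24): 24−15=9 → J
E(4): 4−15=-11≡15 → P
A(0): 0−15=-15≡11 → L
L(11): 11−15=-4≡22 → W
T(19): 19−15=4 → E
J(9): 9−15=-6≡20 → U
W(22): 22−15=7 → H

LXZCIJPLWEUH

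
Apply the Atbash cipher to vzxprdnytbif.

v(21) → e(4)
z(25) → a(0)
x(23) → c(2)
p(15) → k(10)
r(17) → i(8)
d(3) → w(22)
n(13) → m(12)
y(24) → b(1)
t(19) → g(6)
b(1) → y(24)
i(8) → r(17)
f(5) → u(20)

eackiwmbgyru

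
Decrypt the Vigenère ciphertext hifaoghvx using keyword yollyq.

juupqqjhm

Repeat the key across the ciphertext: yollyqyol
h(7)−y(24): -17≡9 → j
i(8)−o(14): -6≡20 → u
f(5)−l(11): -6≡20 → u
a(0)−l(11): -11≡15 → p
o(14)−y(24): -10≡16 → q
g(6)−q(16): -10≡16 → q
h(7)−y(24): -17≡9 → j
v(21)−o(14): 7 → h
x(23)−l(11): 12 → m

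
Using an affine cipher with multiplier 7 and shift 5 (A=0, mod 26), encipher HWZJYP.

CDYQRG

H(7): 7·7+5=54≡2 → C
W(22): 7·22+5=159≡3 → D
Z(25): 7·25+5=180≡24 → Y
J(9): 7·9+5=68≡16 → Q
Y(24): 7·24+5=173≡17 → R
P(15): 7·15+5=110≡6 → G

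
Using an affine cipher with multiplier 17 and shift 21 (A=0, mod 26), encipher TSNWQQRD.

GPIFHHYU

T(19): 17·19+21=344≡6 → G
S(18): 17·18+21=327≡15 → P
N(13): 17·13+21=242≡8 → I
W(22): 17·22+21=395≡5 → F
Q(16): 17·16+21=293≡7 → H
Q(16): 17·16+21=293≡7 → H
R(17): 17·17+21=310≡24 → Y
D(3): 17·3+21=72≡20 → U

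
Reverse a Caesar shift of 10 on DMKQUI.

D(3): 3−10=-7≡19 → T
M(12): 12−10=2 → C
K(10): 10−10=0 → A
Q(16): 16−10=6 → G
U(20): 20−10=10 → K
I(8): 8−10=-2≡24 → Y

TCAGKY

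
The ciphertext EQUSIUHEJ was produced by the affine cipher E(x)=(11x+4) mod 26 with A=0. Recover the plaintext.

AUSGYSFAR

The inverse of 11 mod 26 is 19, since 11·19=209≡1. Apply D(y)=19·(y−4) mod 26:
E(4): 19·(4−4)=0 → A
Q(16): 19·(16−4)=228≡20 → U
U(20): 19·(20−4)=304≡18 → S
S(18): 19·(18−4)=266≡6 → G
I(8): 19·(8−4)=76≡24 → Y
U(20): 19·(20−4)=304≡18 → S
H(7): 19·(7−4)=57≡5 → F
E(4): 19·(4−4)=0 → A
J(9): 19·(9−4)=95≡17 → R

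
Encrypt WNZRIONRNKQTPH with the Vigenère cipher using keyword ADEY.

Repeat the key across the message: ADEYADEYADEYAD
W(22)+A(0): 22 → W
N(13)+D(3): 16 → Q
Z(25)+E(4): 29≡3 → D
R(17)+Y(24): 41≡15 → P
I(8)+A(0): 8 → I
O(14)+D(3): 17 → R
N(13)+E(4): 17 → R
R(17)+Y(24): 41≡15 → P
N(13)+A(0): 13 → N
K(10)+D(3): 13 → N
Q(16)+E(4): 20 → U
T(19)+Y(24): 43≡17 → R
P(15)+A(0): 15 → P
H(7)+D(3): 10 → K

WQDPIRRPNNURPK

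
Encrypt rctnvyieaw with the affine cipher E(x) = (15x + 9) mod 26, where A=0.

eniwmfzrjb

r(17): 15·17+9=264≡4 → e
c(2): 15·2+9=39≡13 → n
t(19): 15·19+9=294≡8 → i
n(13): 15·13+9=204≡22 → w
v(21): 15·21+9=324≡12 → m
y(24): 15·24+9=369≡5 → f
i(8): 15·8+9=129≡25 → z
e(4): 15·4+9=69≡17 → r
a(0): 15·0+9=9 → j
w(22): 15·22+9=339≡1 → b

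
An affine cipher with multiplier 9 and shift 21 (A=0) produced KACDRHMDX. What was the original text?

The inverse of 9 mod 26 is 3, since 9·3=27≡1. Apply D(y)=3·(y−21) mod 26:
K(10): 3·(10−21)=-33≡19 → T
A(0): 3·(0−21)=-63≡15 → P
C(2): 3·(2−21)=-57≡21 → V
D(3): 3·(3−21)=-54≡24 → Y
R(17): 3·(17−21)=-12≡14 → O
H(7): 3·(7−21)=-42≡10 → K
M(12): 3·(12−21)=-27≡25 → Z
D(3): 3·(3−21)=-54≡24 → Y
X(23): 3·(23−21)=6 → G

TPVYOKZYG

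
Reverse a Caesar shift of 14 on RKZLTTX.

DWLXFFJ

R(17): 17−14=3 → D
K(10): 10−14=-4≡22 → W
Z(25): 25−14=11 → L
L(11): 11−14=-3≡23 → X
T(19): 19−14=5 → F
T(19): 19−14=5 → F
X(23): 23−14=9 → J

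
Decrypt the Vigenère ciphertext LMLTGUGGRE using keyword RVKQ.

URBDPZWQAJ

Repeat the key across the ciphertext: RVKQRVKQRV
L(11)−R(17): -6≡20 → U
M(12)−V(21): -9≡17 → R
L(11)−K(10): 1 → B
T(19)−Q(16): 3 → D
G(6)−R(17): -11≡15 → P
U(20)−V(21): -1≡25 → Z
G(6)−K(10): -4≡22 → W
G(6)−Q(16): -10≡16 → Q
R(17)−R(17): 0 → A
E(4)−V(21): -17≡9 → J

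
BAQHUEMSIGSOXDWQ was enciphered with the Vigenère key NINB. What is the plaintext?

Repeat the key across the ciphertext: NINBNINBNINBNINB
B(1)−N(13): -12≡14 → O
A(0)−I(8): -8≡18 → S
Q(16)−N(13): 3 → D
H(7)−B(1): 6 → G
U(20)−N(13): 7 → H
E(4)−I(8): -4≡22 → W
M(12)−N(13): -1≡25 → Z
S(18)−B(1): 17 → R
I(8)−N(13): -5≡21 → V
G(6)−I(8): -2≡24 → Y
S(18)−N(13): 5 → F
O(14)−B(1): 13 → N
X(23)−N(13): 10 → K
D(3)−I(8): -5≡21 → V
W(22)−N(13): 9 → J
Q(16)−B(1): 15 → P

OSDGHWZRVYFNKVJP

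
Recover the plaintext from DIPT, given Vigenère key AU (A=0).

Repeat the key across the ciphertext: AUAU
D(3)−A(0): 3 → D
I(8)−U(20): -12≡14 → O
P(15)−A(0): 15 → P
T(19)−U(20): -1≡25 → Z

DOPZ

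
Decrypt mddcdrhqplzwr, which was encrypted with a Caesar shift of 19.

m(12): 12−19=-7≡19 → t
d(3): 3−19=-16≡10 → k
d(3): 3−19=-16≡10 → k
c(2): 2−19=-17≡9 → j
d(3): 3−19=-16≡10 → k
r(17): 17−19=-2≡24 → y
h(7): 7−19=-12≡14 → o
q(16): 16−19=-3≡23 → x
p(15): 15−19=-4≡22 → w
l(11): 11−19=-8≡18 → s
z(25): 25−19=6 → g
w(22): 22−19=3 → d
r(17): 17−19=-2≡24 → y

tkkjkyoxwsgdy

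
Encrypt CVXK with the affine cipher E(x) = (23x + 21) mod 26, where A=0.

PKER

C(2): 23·2+21=67≡15 → P
V(21): 23·21+21=504≡10 → K
X(23): 23·23+21=550≡4 → E
K(10): 23·10+21=251≡17 → R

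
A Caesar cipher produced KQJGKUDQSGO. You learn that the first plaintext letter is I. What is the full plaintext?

From the crib: K(10)−I(8)=2, so the shift is 2.
Subtract 2 from each ciphertext letter:
K(10): 10−2=8 → I
Q(16): 16−2=14 → O
J(9): 9−2=7 → H
G(6): 6−2=4 → E
K(10): 10−2=8 → I
U(20): 20−2=18 → S
D(3): 3−2=1 → B
Q(16): 16−2=14 → O
S(18): 18−2=16 → Q
G(6): 6−2=4 → E
O(14): 14−2=12 → M

IOHEISBOQEM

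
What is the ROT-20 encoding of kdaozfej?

k(10): 10+20=30≡4 → e
d(3): 3+20=23 → x
a(0): 0+20=20 → u
o(14): 14+20=34≡8 → i
z(25): 25+20=45≡19 → t
f(5): 5+20=25 → z
e(4): 4+20=24 → y
j(9): 9+20=29≡3 → d

exuitzyd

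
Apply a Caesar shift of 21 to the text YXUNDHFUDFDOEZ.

Y(24): 24+21=45≡19 → T
X(23): 23+21=44≡18 → S
U(20): 20+21=41≡15 → P
N(13): 13+21=34≡8 → I
D(3): 3+21=24 → Y
H(7): 7+21=28≡2 → C
F(5): 5+21=26≡0 → A
U(20): 20+21=41≡15 → P
D(3): 3+21=24 → Y
F(5): 5+21=26≡0 → A
D(3): 3+21=24 → Y
O(14): 14+21=35≡9 → J
E(4): 4+21=25 → Z
Z(25): 25+21=46≡20 → U

TSPIYCAPYAYJZU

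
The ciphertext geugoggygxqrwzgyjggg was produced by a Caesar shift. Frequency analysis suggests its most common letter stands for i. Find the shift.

The most frequent ciphertext letter is g (appears 9 times).
g is position 6; i is position 8.
Shift = -2≡24.

24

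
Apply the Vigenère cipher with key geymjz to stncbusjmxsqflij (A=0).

Repeat the key across the message: geymjzgeymjzgeym
s(18)+g(6): 24 → y
t(19)+e(4): 23 → x
n(13)+y(24): 37≡11 → l
c(2)+m(12): 14 → o
b(1)+j(9): 10 → k
u(20)+z(25): 45≡19 → t
s(18)+g(6): 24 → y
j(9)+e(4): 13 → n
m(12)+y(24): 36≡10 → k
x(23)+m(12): 35≡9 → j
s(18)+j(9): 27≡1 → b
q(16)+z(25): 41≡15 → p
f(5)+g(6): 11 → l
l(11)+e(4): 15 → p
i(8)+y(24): 32≡6 → g
j(9)+m(12): 21 → v

yxloktynkjbplpgv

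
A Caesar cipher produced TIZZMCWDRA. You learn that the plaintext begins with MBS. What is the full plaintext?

MBSSFVPWKT

From the crib: T(19)−M(12)=7, so the shift is 7.
Subtract 7 from each ciphertext letter:
T(19): 19−7=12 → M
I(8): 8−7=1 → B
Z(25): 25−7=18 → S
Z(25): 25−7=18 → S
M(12): 12−7=5 → F
C(2): 2−7=-5≡21 → V
W(22): 22−7=15 → P
D(3): 3−7=-4≡22 → W
R(17): 17−7=10 → K
A(0): 0−7=-7≡19 → T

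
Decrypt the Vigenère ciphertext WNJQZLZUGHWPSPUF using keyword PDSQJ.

Repeat the key across the ciphertext: PDSQJPDSQJPDSQJP
W(22)−P(15): 7 → H
N(13)−D(3): 10 → K
J(9)−S(18): -9≡17 → R
Q(16)−Q(16): 0 → A
Z(25)−J(9): 16 → Q
L(11)−P(15): -4≡22 → W
Z(25)−D(3): 22 → W
U(20)−S(18): 2 → C
G(6)−Q(16): -10≡16 → Q
H(7)−J(9): -2≡24 → Y
W(22)−P(15): 7 → H
P(15)−D(3): 12 → M
S(18)−S(18): 0 → A
P(15)−Q(16): -1≡25 → Z
U(20)−J(9): 11 → L
F(5)−P(15): -10≡16 → Q

HKRAQWWCQYHMAZLQ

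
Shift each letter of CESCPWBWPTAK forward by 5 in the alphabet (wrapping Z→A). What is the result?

C(2): 2+5=7 → H
E(4): 4+5=9 → J
S(18): 18+5=23 → X
C(2): 2+5=7 → H
P(15): 15+5=20 → U
W(22): 22+5=27≡1 → B
B(1): 1+5=6 → G
W(22): 22+5=27≡1 → B
P(15): 15+5=20 → U
T(19): 19+5=24 → Y
A(0): 0+5=5 → F
K(10): 10+5=15 → P

HJXHUBGBUYFP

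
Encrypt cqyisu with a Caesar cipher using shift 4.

gucmwy

c(2): 2+4=6 → g
q(16): 16+4=20 → u
y(24): 24+4=28≡2 → c
i(8): 8+4=12 → m
s(18): 18+4=22 → w
u(20): 20+4=24 → y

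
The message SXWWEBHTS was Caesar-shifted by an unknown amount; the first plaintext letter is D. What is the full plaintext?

From the crib: S(18)−D(3)=15, so the shift is 15.
Subtract 15 from each ciphertext letter:
S(18): 18−15=3 → D
X(23): 23−15=8 → I
W(22): 22−15=7 → H
W(22): 22−15=7 → H
E(4): 4−15=-11≡15 → P
B(1): 1−15=-14≡12 → M
H(7): 7−15=-8≡18 → S
T(19): 19−15=4 → E
S(18): 18−15=3 → D

DIHHPMSED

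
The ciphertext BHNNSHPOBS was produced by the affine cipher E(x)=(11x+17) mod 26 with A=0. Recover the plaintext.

The inverse of 11 mod 26 is 19, since 11·19=209≡1. Apply D(y)=19·(y−17) mod 26:
B(1): 19·(1−17)=-304≡8 → I
H(7): 19·(7−17)=-190≡18 → S
N(13): 19·(13−17)=-76≡2 → C
N(13): 19·(13−17)=-76≡2 → C
S(18): 19·(18−17)=19 → T
H(7): 19·(7−17)=-190≡18 → S
P(15): 19·(15−17)=-38≡14 → O
O(14): 19·(14−17)=-57≡21 → V
B(1): 19·(1−17)=-304≡8 → I
S(18): 19·(18−17)=19 → T

ISCCTSOVIT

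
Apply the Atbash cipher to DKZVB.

WPAEY

D(3) → W(22)
K(10) → P(15)
Z(25) → A(0)
V(21) → E(4)
B(1) → Y(24)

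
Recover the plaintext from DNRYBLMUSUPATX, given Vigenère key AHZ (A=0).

Repeat the key across the ciphertext: AHZAHZAHZAHZAH
D(3)−A(0): 3 → D
N(13)−H(7): 6 → G
R(17)−Z(25): -8≡18 → S
Y(24)−A(0): 24 → Y
B(1)−H(7): -6≡20 → U
L(11)−Z(25): -14≡12 → M
M(12)−A(0): 12 → M
U(20)−H(7): 13 → N
S(18)−Z(25): -7≡19 → T
U(20)−A(0): 20 → U
P(15)−H(7): 8 → I
A(0)−Z(25): -25≡1 → B
T(19)−A(0): 19 → T
X(23)−H(7): 16 → Q

DGSYUMMNTUIBTQ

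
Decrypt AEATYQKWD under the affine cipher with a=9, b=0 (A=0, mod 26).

AMAFUWEOJ

The inverse of 9 mod 26 is 3, since 9·3=27≡1. Apply D(y)=3·(y−0) mod 26:
A(0): 3·(0−0)=0 → A
E(4): 3·(4−0)=12 → M
A(0): 3·(0−0)=0 → A
T(19): 3·(19−0)=57≡5 → F
Y(24): 3·(24−0)=72≡20 → U
Q(16): 3·(16−0)=48≡22 → W
K(10): 3·(10−0)=30≡4 → E
W(22): 3·(22−0)=66≡14 → O
D(3): 3·(3−0)=9 → J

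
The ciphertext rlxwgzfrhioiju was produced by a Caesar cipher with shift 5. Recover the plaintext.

mgsrbuamcdjdep

r(17): 17−5=12 → m
l(11): 11−5=6 → g
x(23): 23−5=18 → s
w(22): 22−5=17 → r
g(6): 6−5=1 → b
z(25): 25−5=20 → u
f(5): 5−5=0 → a
r(17): 17−5=12 → m
h(7): 7−5=2 → c
i(8): 8−5=3 → d
o(14): 14−5=9 → j
i(8): 8−5=3 → d
j(9): 9−5=4 → e
u(20): 20−5=15 → p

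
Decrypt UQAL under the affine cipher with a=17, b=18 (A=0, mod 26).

UGCV

The inverse of 17 mod 26 is 23, since 17·23=391≡1. Apply D(y)=23·(y−18) mod 26:
U(20): 23·(20−18)=46≡20 → U
Q(16): 23·(16−18)=-46≡6 → G
A(0): 23·(0−18)=-414≡2 → C
L(11): 23·(11−18)=-161≡21 → V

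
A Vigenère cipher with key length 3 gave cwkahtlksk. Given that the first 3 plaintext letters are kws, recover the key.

sas

Subtract each crib letter from the matching ciphertext letter (mod 26):
c(2)−k(10)=-8≡18 → s
w(22)−w(22)=0 → a
k(10)−s(18)=-8≡18 → s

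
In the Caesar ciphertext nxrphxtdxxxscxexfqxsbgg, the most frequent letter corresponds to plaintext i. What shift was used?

The most frequent ciphertext letter is x (appears 8 times).
x is position 23; i is position 8.
Shift = 15.

15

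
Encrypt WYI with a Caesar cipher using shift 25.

VXH

W(22): 22+25=47≡21 → V
Y(24): 24+25=49≡23 → X
I(8): 8+25=33≡7 → H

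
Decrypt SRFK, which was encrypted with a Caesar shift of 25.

S(18): 18−25=-7≡19 → T
R(17): 17−25=-8≡18 → S
F(5): 5−25=-20≡6 → G
K(10): 10−25=-15≡11 → L

TSGL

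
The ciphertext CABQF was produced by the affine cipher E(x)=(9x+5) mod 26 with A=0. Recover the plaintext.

The inverse of 9 mod 26 is 3, since 9·3=27≡1. Apply D(y)=3·(y−5) mod 26:
C(2): 3·(2−5)=-9≡17 → R
A(0): 3·(0−5)=-15≡11 → L
B(1): 3·(1−5)=-12≡14 → O
Q(16): 3·(16−5)=33≡7 → H
F(5): 3·(5−5)=0 → A

RLOHA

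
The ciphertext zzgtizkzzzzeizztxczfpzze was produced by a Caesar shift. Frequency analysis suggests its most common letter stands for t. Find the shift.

The most frequent ciphertext letter is z (appears 12 times).
z is position 25; t is position 19.
Shift = 6.

6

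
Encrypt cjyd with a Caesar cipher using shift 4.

c(2): 2+4=6 → g
j(9): 9+4=13 → n
y(24): 24+4=28≡2 → c
d(3): 3+4=7 → h

gnch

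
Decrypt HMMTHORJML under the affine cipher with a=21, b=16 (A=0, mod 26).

The inverse of 21 mod 26 is 5, since 21·5=105≡1. Apply D(y)=5·(y−16) mod 26:
H(7): 5·(7−16)=-45≡7 → H
M(12): 5·(12−16)=-20≡6 → G
M(12): 5·(12−16)=-20≡6 → G
T(19): 5·(19−16)=15 → P
H(7): 5·(7−16)=-45≡7 → H
O(14): 5·(14−16)=-10≡16 → Q
R(17): 5·(17−16)=5 → F
J(9): 5·(9−16)=-35≡17 → R
M(12): 5·(12−16)=-20≡6 → G
L(11): 5·(11−16)=-25≡1 → B

HGGPHQFRGB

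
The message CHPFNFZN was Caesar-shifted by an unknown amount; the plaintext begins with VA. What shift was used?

7

From the crib: C(2)−V(21)=-19≡7, so the shift is 7.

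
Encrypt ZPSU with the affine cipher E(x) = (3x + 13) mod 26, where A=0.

KGPV

Z(25): 3·25+13=88≡10 → K
P(15): 3·15+13=58≡6 → G
S(18): 3·18+13=67≡15 → P
U(20): 3·20+13=73≡21 → V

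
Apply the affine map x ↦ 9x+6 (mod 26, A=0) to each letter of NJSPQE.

N(13): 9·13+6=123≡19 → T
J(9): 9·9+6=87≡9 → J
S(18): 9·18+6=168≡12 → M
P(15): 9·15+6=141≡11 → L
Q(16): 9·16+6=150≡20 → U
E(4): 9·4+6=42≡16 → Q

TJMLUQ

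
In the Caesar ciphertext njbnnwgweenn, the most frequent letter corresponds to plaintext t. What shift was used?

The most frequent ciphertext letter is n (appears 5 times).
n is position 13; t is position 19.
Shift = -6≡20.

20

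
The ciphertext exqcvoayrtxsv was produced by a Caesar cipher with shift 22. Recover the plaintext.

e(4): 4−22=-18≡8 → i
x(23): 23−22=1 → b
q(16): 16−22=-6≡20 → u
c(2): 2−22=-20≡6 → g
v(21): 21−22=-1≡25 → z
o(14): 14−22=-8≡18 → s
a(0): 0−22=-22≡4 → e
y(24): 24−22=2 → c
r(17): 17−22=-5≡21 → v
t(19): 19−22=-3≡23 → x
x(23): 23−22=1 → b
s(18): 18−22=-4≡22 → w
v(21): 21−22=-1≡25 → z

ibugzsecvxbwz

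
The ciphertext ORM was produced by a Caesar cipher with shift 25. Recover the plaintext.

O(14): 14−25=-11≡15 → P
R(17): 17−25=-8≡18 → S
M(12): 12−25=-13≡13 → N

PSN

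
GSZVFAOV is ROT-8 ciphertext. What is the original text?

YKRNXSGN

G(6): 6−8=-2≡24 → Y
S(18): 18−8=10 → K
Z(25): 25−8=17 → R
V(21): 21−8=13 → N
F(5): 5−8=-3≡23 → X
A(0): 0−8=-8≡18 → S
O(14): 14−8=6 → G
V(21): 21−8=13 → N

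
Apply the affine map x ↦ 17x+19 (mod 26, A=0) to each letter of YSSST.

Y(24): 17·24+19=427≡11 → L
S(18): 17·18+19=325≡13 → N
S(18): 17·18+19=325≡13 → N
S(18): 17·18+19=325≡13 → N
T(19): 17·19+19=342≡4 → E

LNNNE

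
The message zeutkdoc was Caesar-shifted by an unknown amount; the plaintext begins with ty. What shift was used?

From the crib: z(25)−t(19)=6, so the shift is 6.

6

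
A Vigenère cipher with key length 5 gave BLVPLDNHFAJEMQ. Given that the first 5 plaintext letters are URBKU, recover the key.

Subtract each crib letter from the matching ciphertext letter (mod 26):
B(1)−U(20)=-19≡7 → H
L(11)−R(17)=-6≡20 → U
V(21)−B(1)=20 → U
P(15)−K(10)=5 → F
L(11)−U(20)=-9≡17 → R

HUUFR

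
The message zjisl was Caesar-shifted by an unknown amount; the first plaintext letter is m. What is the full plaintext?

From the crib: z(25)−m(12)=13, so the shift is 13.
Subtract 13 from each ciphertext letter:
z(25): 25−13=12 → m
j(9): 9−13=-4≡22 → w
i(8): 8−13=-5≡21 → v
s(18): 18−13=5 → f
l(11): 11−13=-2≡24 → y

mwvfy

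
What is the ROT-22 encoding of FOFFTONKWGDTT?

BKBBPKJGSCZPP

F(5): 5+22=27≡1 → B
O(14): 14+22=36≡10 → K
F(5): 5+22=27≡1 → B
F(5): 5+22=27≡1 → B
T(19): 19+22=41≡15 → P
O(14): 14+22=36≡10 → K
N(13): 13+22=35≡9 → J
K(10): 10+22=32≡6 → G
W(22): 22+22=44≡18 → S
G(6): 6+22=28≡2 → C
D(3): 3+22=25 → Z
T(19): 19+22=41≡15 → P
T(19): 19+22=41≡15 → P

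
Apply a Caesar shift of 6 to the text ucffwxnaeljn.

aillcdtgkrpt

u(20): 20+6=26≡0 → a
c(2): 2+6=8 → i
f(5): 5+6=11 → l
f(5): 5+6=11 → l
w(22): 22+6=28≡2 → c
x(23): 23+6=29≡3 → d
n(13): 13+6=19 → t
a(0): 0+6=6 → g
e(4): 4+6=10 → k
l(11): 11+6=17 → r
j(9): 9+6=15 → p
n(13): 13+6=19 → t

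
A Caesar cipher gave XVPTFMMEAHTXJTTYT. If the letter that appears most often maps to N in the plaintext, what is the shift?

The most frequent ciphertext letter is T (appears 5 times).
T is position 19; N is position 13.
Shift = 6.

6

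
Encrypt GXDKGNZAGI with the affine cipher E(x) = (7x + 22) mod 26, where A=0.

G(6): 7·6+22=64≡12 → M
X(23): 7·23+22=183≡1 → B
D(3): 7·3+22=43≡17 → R
K(10): 7·10+22=92≡14 → O
G(6): 7·6+22=64≡12 → M
N(13): 7·13+22=113≡9 → J
Z(25): 7·25+22=197≡15 → P
A(0): 7·0+22=22 → W
G(6): 7·6+22=64≡12 → M
I(8): 7·8+22=78≡0 → A

MBROMJPWMA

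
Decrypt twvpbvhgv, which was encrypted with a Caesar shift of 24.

t(19): 19−24=-5≡21 → v
w(22): 22−24=-2≡24 → y
v(21): 21−24=-3≡23 → x
p(15): 15−24=-9≡17 → r
b(1): 1−24=-23≡3 → d
v(21): 21−24=-3≡23 → x
h(7): 7−24=-17≡9 → j
g(6): 6−24=-18≡8 → i
v(21): 21−24=-3≡23 → x

vyxrdxjix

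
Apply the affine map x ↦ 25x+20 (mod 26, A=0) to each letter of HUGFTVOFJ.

NAOPBZGPL

H(7): 25·7+20=195≡13 → N
U(20): 25·20+20=520≡0 → A
G(6): 25·6+20=170≡14 → O
F(5): 25·5+20=145≡15 → P
T(19): 25·19+20=495≡1 → B
V(21): 25·21+20=545≡25 → Z
O(14): 25·14+20=370≡6 → G
F(5): 25·5+20=145≡15 → P
J(9): 25·9+20=245≡11 → L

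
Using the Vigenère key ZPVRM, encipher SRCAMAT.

RGXRYZI

Repeat the key across the message: ZPVRMZP
S(18)+Z(25): 43≡17 → R
R(17)+P(15): 32≡6 → G
C(2)+V(21): 23 → X
A(0)+R(17): 17 → R
M(12)+M(12): 24 → Y
A(0)+Z(25): 25 → Z
T(19)+P(15): 34≡8 → I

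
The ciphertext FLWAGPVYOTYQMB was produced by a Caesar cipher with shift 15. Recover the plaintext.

F(5): 5−15=-10≡16 → Q
L(11): 11−15=-4≡22 → W
W(22): 22−15=7 → H
A(0): 0−15=-15≡11 → L
G(6): 6−15=-9≡17 → R
P(15): 15−15=0 → A
V(21): 21−15=6 → G
Y(24): 24−15=9 → J
O(14): 14−15=-1≡25 → Z
T(19): 19−15=4 → E
Y(24): 24−15=9 → J
Q(16): 16−15=1 → B
M(12): 12−15=-3≡23 → X
B(1): 1−15=-14≡12 → M

QWHLRAGJZEJBXM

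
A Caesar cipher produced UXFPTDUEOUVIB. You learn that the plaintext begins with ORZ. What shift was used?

6

From the crib: U(20)−O(14)=6, so the shift is 6.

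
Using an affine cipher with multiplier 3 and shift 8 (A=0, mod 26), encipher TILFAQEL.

T(19): 3·19+8=65≡13 → N
I(8): 3·8+8=32≡6 → G
L(11): 3·11+8=41≡15 → P
F(5): 3·5+8=23 → X
A(0): 3·0+8=8 → I
Q(16): 3·16+8=56≡4 → E
E(4): 3·4+8=20 → U
L(11): 3·11+8=41≡15 → P

NGPXIEUP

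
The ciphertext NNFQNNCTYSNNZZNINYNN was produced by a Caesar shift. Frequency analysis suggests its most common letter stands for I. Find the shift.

The most frequent ciphertext letter is N (appears 10 times).
N is position 13; I is position 8.
Shift = 5.

5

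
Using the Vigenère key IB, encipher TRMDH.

BSUEP

Repeat the key across the message: IBIBI
T(19)+I(8): 27≡1 → B
R(17)+B(1): 18 → S
M(12)+I(8): 20 → U
D(3)+B(1): 4 → E
H(7)+I(8): 15 → P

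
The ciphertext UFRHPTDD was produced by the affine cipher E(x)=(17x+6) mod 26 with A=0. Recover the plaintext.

The inverse of 17 mod 26 is 23, since 17·23=391≡1. Apply D(y)=23·(y−6) mod 26:
U(20): 23·(20−6)=322≡10 → K
F(5): 23·(5−6)=-23≡3 → D
R(17): 23·(17−6)=253≡19 → T
H(7): 23·(7−6)=23 → X
P(15): 23·(15−6)=207≡25 → Z
T(19): 23·(19−6)=299≡13 → N
D(3): 23·(3−6)=-69≡9 → J
D(3): 23·(3−6)=-69≡9 → J

KDTXZNJJ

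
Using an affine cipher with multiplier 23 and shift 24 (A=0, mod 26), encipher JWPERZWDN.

XKFMZBKPL

J(9): 23·9+24=231≡23 → X
W(22): 23·22+24=530≡10 → K
P(15): 23·15+24=369≡5 → F
E(4): 23·4+24=116≡12 → M
R(17): 23·17+24=415≡25 → Z
Z(25): 23·25+24=599≡1 → B
W(22): 23·22+24=530≡10 → K
D(3): 23·3+24=93≡15 → P
N(13): 23·13+24=323≡11 → L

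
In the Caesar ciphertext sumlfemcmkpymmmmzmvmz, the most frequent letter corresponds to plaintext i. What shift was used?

The most frequent ciphertext letter is m (appears 9 times).
m is position 12; i is position 8.
Shift = 4.

4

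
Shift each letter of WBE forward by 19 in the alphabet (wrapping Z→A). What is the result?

W(22): 22+19=41≡15 → P
B(1): 1+19=20 → U
E(4): 4+19=23 → X

PUX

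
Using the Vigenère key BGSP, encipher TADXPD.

UGVMQJ

Repeat the key across the message: BGSPBG
T(19)+B(1): 20 → U
A(0)+G(6): 6 → G
D(3)+S(18): 21 → V
X(23)+P(15): 38≡12 → M
P(15)+B(1): 16 → Q
D(3)+G(6): 9 → J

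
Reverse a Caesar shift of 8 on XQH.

X(23): 23−8=15 → P
Q(16): 16−8=8 → I
H(7): 7−8=-1≡25 → Z

PIZ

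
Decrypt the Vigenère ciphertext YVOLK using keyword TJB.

FMNSB

Repeat the key across the ciphertext: TJBTJ
Y(24)−T(19): 5 → F
V(21)−J(9): 12 → M
O(14)−B(1): 13 → N
L(11)−T(19): -8≡18 → S
K(10)−J(9): 1 → B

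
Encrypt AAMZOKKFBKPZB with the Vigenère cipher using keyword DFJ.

DFVCTTNKKNUIE

Repeat the key across the message: DFJDFJDFJDFJD
A(0)+D(3): 3 → D
A(0)+F(5): 5 → F
M(12)+J(9): 21 → V
Z(25)+D(3): 28≡2 → C
O(14)+F(5): 19 → T
K(10)+J(9): 19 → T
K(10)+D(3): 13 → N
F(5)+F(5): 10 → K
B(1)+J(9): 10 → K
K(10)+D(3): 13 → N
P(15)+F(5): 20 → U
Z(25)+J(9): 34≡8 → I
B(1)+D(3): 4 → E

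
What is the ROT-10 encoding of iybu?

sile

i(8): 8+10=18 → s
y(24): 24+10=34≡8 → i
b(1): 1+10=11 → l
u(20): 20+10=30≡4 → e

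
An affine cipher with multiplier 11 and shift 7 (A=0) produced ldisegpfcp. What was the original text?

The inverse of 11 mod 26 is 19, since 11·19=209≡1. Apply D(y)=19·(y−7) mod 26:
l(11): 19·(11−7)=76≡24 → y
d(3): 19·(3−7)=-76≡2 → c
i(8): 19·(8−7)=19 → t
s(18): 19·(18−7)=209≡1 → b
e(4): 19·(4−7)=-57≡21 → v
g(6): 19·(6−7)=-19≡7 → h
p(15): 19·(15−7)=152≡22 → w
f(5): 19·(5−7)=-38≡14 → o
c(2): 19·(2−7)=-95≡9 → j
p(15): 19·(15−7)=152≡22 → w

yctbvhwojw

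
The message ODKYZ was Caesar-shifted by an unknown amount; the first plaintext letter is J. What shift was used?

5

From the crib: O(14)−J(9)=5, so the shift is 5.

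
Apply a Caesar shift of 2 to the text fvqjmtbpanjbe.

f(5): 5+2=7 → h
v(21): 21+2=23 → x
q(16): 16+2=18 → s
j(9): 9+2=11 → l
m(12): 12+2=14 → o
t(19): 19+2=21 → v
b(1): 1+2=3 → d
p(15): 15+2=17 → r
a(0): 0+2=2 → c
n(13): 13+2=15 → p
j(9): 9+2=11 → l
b(1): 1+2=3 → d
e(4): 4+2=6 → g

hxslovdrcpldg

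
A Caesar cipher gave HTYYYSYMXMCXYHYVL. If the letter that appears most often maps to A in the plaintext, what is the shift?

24

The most frequent ciphertext letter is Y (appears 6 times).
Y is position 24; A is position 0.
Shift = 24.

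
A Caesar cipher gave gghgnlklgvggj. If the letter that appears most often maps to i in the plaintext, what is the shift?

The most frequent ciphertext letter is g (appears 6 times).
g is position 6; i is position 8.
Shift = -2≡24.

24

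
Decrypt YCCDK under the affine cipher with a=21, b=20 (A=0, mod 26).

The inverse of 21 mod 26 is 5, since 21·5=105≡1. Apply D(y)=5·(y−20) mod 26:
Y(24): 5·(24−20)=20 → U
C(2): 5·(2−20)=-90≡14 → O
C(2): 5·(2−20)=-90≡14 → O
D(3): 5·(3−20)=-85≡19 → T
K(10): 5·(10−20)=-50≡2 → C

UOOTC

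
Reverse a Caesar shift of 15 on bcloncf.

b(1): 1−15=-14≡12 → m
c(2): 2−15=-13≡13 → n
l(11): 11−15=-4≡22 → w
o(14): 14−15=-1≡25 → z
n(13): 13−15=-2≡24 → y
c(2): 2−15=-13≡13 → n
f(5): 5−15=-10≡16 → q

mnwzynq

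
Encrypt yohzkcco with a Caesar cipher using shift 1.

y(24): 24+1=25 → z
o(14): 14+1=15 → p
h(7): 7+1=8 → i
z(25): 25+1=26≡0 → a
k(10): 10+1=11 → l
c(2): 2+1=3 → d
c(2): 2+1=3 → d
o(14): 14+1=15 → p

zpialddp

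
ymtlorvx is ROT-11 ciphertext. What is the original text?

nbiadgkm

y(24): 24−11=13 → n
m(12): 12−11=1 → b
t(19): 19−11=8 → i
l(11): 11−11=0 → a
o(14): 14−11=3 → d
r(17): 17−11=6 → g
v(21): 21−11=10 → k
x(23): 23−11=12 → m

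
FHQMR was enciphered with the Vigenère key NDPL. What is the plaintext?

Repeat the key across the ciphertext: NDPLN
F(5)−N(13): -8≡18 → S
H(7)−D(3): 4 → E
Q(16)−P(15): 1 → B
M(12)−L(11): 1 → B
R(17)−N(13): 4 → E

SEBBE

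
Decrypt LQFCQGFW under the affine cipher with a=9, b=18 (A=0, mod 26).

The inverse of 9 mod 26 is 3, since 9·3=27≡1. Apply D(y)=3·(y−18) mod 26:
L(11): 3·(11−18)=-21≡5 → F
Q(16): 3·(16−18)=-6≡20 → U
F(5): 3·(5−18)=-39≡13 → N
C(2): 3·(2−18)=-48≡4 → E
Q(16): 3·(16−18)=-6≡20 → U
G(6): 3·(6−18)=-36≡16 → Q
F(5): 3·(5−18)=-39≡13 → N
W(22): 3·(22−18)=12 → M

FUNEUQNM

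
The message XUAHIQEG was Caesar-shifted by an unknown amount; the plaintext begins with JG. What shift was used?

From the crib: X(23)−J(9)=14, so the shift is 14.

14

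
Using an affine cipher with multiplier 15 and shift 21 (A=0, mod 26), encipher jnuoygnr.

j(9): 15·9+21=156≡0 → a
n(13): 15·13+21=216≡8 → i
u(20): 15·20+21=321≡9 → j
o(14): 15·14+21=231≡23 → x
y(24): 15·24+21=381≡17 → r
g(6): 15·6+21=111≡7 → h
n(13): 15·13+21=216≡8 → i
r(17): 15·17+21=276≡16 → q

aijxrhiq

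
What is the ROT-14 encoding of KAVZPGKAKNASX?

K(10): 10+14=24 → Y
A(0): 0+14=14 → O
V(21): 21+14=35≡9 → J
Z(25): 25+14=39≡13 → N
P(15): 15+14=29≡3 → D
G(6): 6+14=20 → U
K(10): 10+14=24 → Y
A(0): 0+14=14 → O
K(10): 10+14=24 → Y
N(13): 13+14=27≡1 → B
A(0): 0+14=14 → O
S(18): 18+14=32≡6 → G
X(23): 23+14=37≡11 → L

YOJNDUYOYBOGL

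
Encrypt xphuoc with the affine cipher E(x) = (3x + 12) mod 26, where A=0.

dfhucs

x(23): 3·23+12=81≡3 → d
p(15): 3·15+12=57≡5 → f
h(7): 3·7+12=33≡7 → h
u(20): 3·20+12=72≡20 → u
o(14): 3·14+12=54≡2 → c
c(2): 3·2+12=18 → s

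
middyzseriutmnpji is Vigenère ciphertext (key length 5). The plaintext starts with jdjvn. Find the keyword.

dfuil

Subtract each crib letter from the matching ciphertext letter (mod 26):
m(12)−j(9)=3 → d
i(8)−d(3)=5 → f
d(3)−j(9)=-6≡20 → u
d(3)−v(21)=-18≡8 → i
y(24)−n(13)=11 → l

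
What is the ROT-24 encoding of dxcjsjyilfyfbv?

d(3): 3+24=27≡1 → b
x(23): 23+24=47≡21 → v
c(2): 2+24=26≡0 → a
j(9): 9+24=33≡7 → h
s(18): 18+24=42≡16 → q
j(9): 9+24=33≡7 → h
y(24): 24+24=48≡22 → w
i(8): 8+24=32≡6 → g
l(11): 11+24=35≡9 → j
f(5): 5+24=29≡3 → d
y(24): 24+24=48≡22 → w
f(5): 5+24=29≡3 → d
b(1): 1+24=25 → z
v(21): 21+24=45≡19 → t

bvahqhwgjdwdzt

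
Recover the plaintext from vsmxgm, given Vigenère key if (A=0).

Repeat the key across the ciphertext: ififif
v(21)−i(8): 13 → n
s(18)−f(5): 13 → n
m(12)−i(8): 4 → e
x(23)−f(5): 18 → s
g(6)−i(8): -2≡24 → y
m(12)−f(5): 7 → h

nnesyh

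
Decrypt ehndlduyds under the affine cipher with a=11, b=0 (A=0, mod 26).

The inverse of 11 mod 26 is 19, since 11·19=209≡1. Apply D(y)=19·(y−0) mod 26:
e(4): 19·(4−0)=76≡24 → y
h(7): 19·(7−0)=133≡3 → d
n(13): 19·(13−0)=247≡13 → n
d(3): 19·(3−0)=57≡5 → f
l(11): 19·(11−0)=209≡1 → b
d(3): 19·(3−0)=57≡5 → f
u(20): 19·(20−0)=380≡16 → q
y(24): 19·(24−0)=456≡14 → o
d(3): 19·(3−0)=57≡5 → f
s(18): 19·(18−0)=342≡4 → e

ydnfbfqofe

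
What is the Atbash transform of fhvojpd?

uselqkw

f(5) → u(20)
h(7) → s(18)
v(21) → e(4)
o(14) → l(11)
j(9) → q(16)
p(15) → k(10)
d(3) → w(22)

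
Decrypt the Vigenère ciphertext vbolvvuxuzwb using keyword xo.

Repeat the key across the ciphertext: xoxoxoxoxoxo
v(21)−x(23): -2≡24 → y
b(1)−o(14): -13≡13 → n
o(14)−x(23): -9≡17 → r
l(11)−o(14): -3≡23 → x
v(21)−x(23): -2≡24 → y
v(21)−o(14): 7 → h
u(20)−x(23): -3≡23 → x
x(23)−o(14): 9 → j
u(20)−x(23): -3≡23 → x
z(25)−o(14): 11 → l
w(22)−x(23): -1≡25 → z
b(1)−o(14): -13≡13 → n

ynrxyhxjxlzn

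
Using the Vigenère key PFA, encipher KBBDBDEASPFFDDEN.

Repeat the key across the message: PFAPFAPFAPFAPFAP
K(10)+P(15): 25 → Z
B(1)+F(5): 6 → G
B(1)+A(0): 1 → B
D(3)+P(15): 18 → S
B(1)+F(5): 6 → G
D(3)+A(0): 3 → D
E(4)+P(15): 19 → T
A(0)+F(5): 5 → F
S(18)+A(0): 18 → S
P(15)+P(15): 30≡4 → E
F(5)+F(5): 10 → K
F(5)+A(0): 5 → F
D(3)+P(15): 18 → S
D(3)+F(5): 8 → I
E(4)+A(0): 4 → E
N(13)+P(15): 28≡2 → C

ZGBSGDTFSEKFSIEC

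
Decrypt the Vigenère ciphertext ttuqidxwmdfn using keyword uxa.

Repeat the key across the ciphertext: uxauxauxauxa
t(19)−u(20): -1≡25 → z
t(19)−x(23): -4≡22 → w
u(20)−a(0): 20 → u
q(16)−u(20): -4≡22 → w
i(8)−x(23): -15≡11 → l
d(3)−a(0): 3 → d
x(23)−u(20): 3 → d
w(22)−x(23): -1≡25 → z
m(12)−a(0): 12 → m
d(3)−u(20): -17≡9 → j
f(5)−x(23): -18≡8 → i
n(13)−a(0): 13 → n

zwuwlddzmjin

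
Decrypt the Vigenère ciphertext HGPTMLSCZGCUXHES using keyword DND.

ETMQZIPPWDPRUUBP

Repeat the key across the ciphertext: DNDDNDDNDDNDDNDD
H(7)−D(3): 4 → E
G(6)−N(13): -7≡19 → T
P(15)−D(3): 12 → M
T(19)−D(3): 16 → Q
M(12)−N(13): -1≡25 → Z
L(11)−D(3): 8 → I
S(18)−D(3): 15 → P
C(2)−N(13): -11≡15 → P
Z(25)−D(3): 22 → W
G(6)−D(3): 3 → D
C(2)−N(13): -11≡15 → P
U(20)−D(3): 17 → R
X(23)−D(3): 20 → U
H(7)−N(13): -6≡20 → U
E(4)−D(3): 1 → B
S(18)−D(3): 15 → P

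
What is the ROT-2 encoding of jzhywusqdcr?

lbjaywusfet

j(9): 9+2=11 → l
z(25): 25+2=27≡1 → b
h(7): 7+2=9 → j
y(24): 24+2=26≡0 → a
w(22): 22+2=24 → y
u(20): 20+2=22 → w
s(18): 18+2=20 → u
q(16): 16+2=18 → s
d(3): 3+2=5 → f
c(2): 2+2=4 → e
r(17): 17+2=19 → t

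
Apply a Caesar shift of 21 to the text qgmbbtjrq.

lbhwwoeml

q(16): 16+21=37≡11 → l
g(6): 6+21=27≡1 → b
m(12): 12+21=33≡7 → h
b(1): 1+21=22 → w
b(1): 1+21=22 → w
t(19): 19+21=40≡14 → o
j(9): 9+21=30≡4 → e
r(17): 17+21=38≡12 → m
q(16): 16+21=37≡11 → l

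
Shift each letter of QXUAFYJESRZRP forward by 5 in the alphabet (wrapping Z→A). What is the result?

Q(16): 16+5=21 → V
X(23): 23+5=28≡2 → C
U(20): 20+5=25 → Z
A(0): 0+5=5 → F
F(5): 5+5=10 → K
Y(24): 24+5=29≡3 → D
J(9): 9+5=14 → O
E(4): 4+5=9 → J
S(18): 18+5=23 → X
R(17): 17+5=22 → W
Z(25): 25+5=30≡4 → E
R(17): 17+5=22 → W
P(15): 15+5=20 → U

VCZFKDOJXWEWU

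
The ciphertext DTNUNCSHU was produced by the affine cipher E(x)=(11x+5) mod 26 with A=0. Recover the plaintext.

OGWZWVNMZ

The inverse of 11 mod 26 is 19, since 11·19=209≡1. Apply D(y)=19·(y−5) mod 26:
D(3): 19·(3−5)=-38≡14 → O
T(19): 19·(19−5)=266≡6 → G
N(13): 19·(13−5)=152≡22 → W
U(20): 19·(20−5)=285≡25 → Z
N(13): 19·(13−5)=152≡22 → W
C(2): 19·(2−5)=-57≡21 → V
S(18): 19·(18−5)=247≡13 → N
H(7): 19·(7−5)=38≡12 → M
U(20): 19·(20−5)=285≡25 → Z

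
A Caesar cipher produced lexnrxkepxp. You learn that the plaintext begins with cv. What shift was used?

9

From the crib: l(11)−c(2)=9, so the shift is 9.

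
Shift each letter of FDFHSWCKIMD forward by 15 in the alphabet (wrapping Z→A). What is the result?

F(5): 5+15=20 → U
D(3): 3+15=18 → S
F(5): 5+15=20 → U
H(7): 7+15=22 → W
S(18): 18+15=33≡7 → H
W(22): 22+15=37≡11 → L
C(2): 2+15=17 → R
K(10): 10+15=25 → Z
I(8): 8+15=23 → X
M(12): 12+15=27≡1 → B
D(3): 3+15=18 → S

USUWHLRZXBS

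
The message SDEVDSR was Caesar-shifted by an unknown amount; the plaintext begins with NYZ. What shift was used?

From the crib: S(18)−N(13)=5, so the shift is 5.

5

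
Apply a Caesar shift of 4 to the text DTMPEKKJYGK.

D(3): 3+4=7 → H
T(19): 19+4=23 → X
M(12): 12+4=16 → Q
P(15): 15+4=19 → T
E(4): 4+4=8 → I
K(10): 10+4=14 → O
K(10): 10+4=14 → O
J(9): 9+4=13 → N
Y(24): 24+4=28≡2 → C
G(6): 6+4=10 → K
K(10): 10+4=14 → O

HXQTIOONCKO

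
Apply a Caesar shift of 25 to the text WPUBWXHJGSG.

W(22): 22+25=47≡21 → V
P(15): 15+25=40≡14 → O
U(20): 20+25=45≡19 → T
B(1): 1+25=26≡0 → A
W(22): 22+25=47≡21 → V
X(23): 23+25=48≡22 → W
H(7): 7+25=32≡6 → G
J(9): 9+25=34≡8 → I
G(6): 6+25=31≡5 → F
S(18): 18+25=43≡17 → R
G(6): 6+25=31≡5 → F

VOTAVWGIFRF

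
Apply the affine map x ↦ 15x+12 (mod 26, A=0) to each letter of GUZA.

YAXM

G(6): 15·6+12=102≡24 → Y
U(20): 15·20+12=312≡0 → A
Z(25): 15·25+12=387≡23 → X
A(0): 15·0+12=12 → M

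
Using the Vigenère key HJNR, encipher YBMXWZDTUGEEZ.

Repeat the key across the message: HJNRHJNRHJNRH
Y(24)+H(7): 31≡5 → F
B(1)+J(9): 10 → K
M(12)+N(13): 25 → Z
X(23)+R(17): 40≡14 → O
W(22)+H(7): 29≡3 → D
Z(25)+J(9): 34≡8 → I
D(3)+N(13): 16 → Q
T(19)+R(17): 36≡10 → K
U(20)+H(7): 27≡1 → B
G(6)+J(9): 15 → P
E(4)+N(13): 17 → R
E(4)+R(17): 21 → V
Z(25)+H(7): 32≡6 → G

FKZODIQKBPRVG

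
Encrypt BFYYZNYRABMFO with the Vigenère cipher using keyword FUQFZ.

Repeat the key across the message: FUQFZFUQFZFUQ
B(1)+F(5): 6 → G
F(5)+U(20): 25 → Z
Y(24)+Q(16): 40≡14 → O
Y(24)+F(5): 29≡3 → D
Z(25)+Z(25): 50≡24 → Y
N(13)+F(5): 18 → S
Y(24)+U(20): 44≡18 → S
R(17)+Q(16): 33≡7 → H
A(0)+F(5): 5 → F
B(1)+Z(25): 26≡0 → A
M(12)+F(5): 17 → R
F(5)+U(20): 25 → Z
O(14)+Q(16): 30≡4 → E

GZODYSSHFARZE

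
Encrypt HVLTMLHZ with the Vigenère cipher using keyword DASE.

Repeat the key across the message: DASEDASE
H(7)+D(3): 10 → K
V(21)+A(0): 21 → V
L(11)+S(18): 29≡3 → D
T(19)+E(4): 23 → X
M(12)+D(3): 15 → P
L(11)+A(0): 11 → L
H(7)+S(18): 25 → Z
Z(25)+E(4): 29≡3 → D

KVDXPLZD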